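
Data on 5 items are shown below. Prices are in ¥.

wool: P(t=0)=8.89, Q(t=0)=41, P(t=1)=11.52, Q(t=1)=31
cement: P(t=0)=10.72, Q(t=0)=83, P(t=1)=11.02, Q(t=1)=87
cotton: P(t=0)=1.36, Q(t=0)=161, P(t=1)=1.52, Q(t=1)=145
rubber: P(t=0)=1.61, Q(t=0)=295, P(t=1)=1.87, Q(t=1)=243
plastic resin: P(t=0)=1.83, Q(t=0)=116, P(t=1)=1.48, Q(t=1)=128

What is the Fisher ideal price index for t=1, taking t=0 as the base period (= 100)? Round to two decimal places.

108.17

Laspeyres component (base-period weights):
ΣP(t=1)Q(t=0) = 11.52×41 + 11.02×83 + 1.52×161 + 1.87×295 + 1.48×116 = 472.32 + 914.66 + 244.72 + 551.65 + 171.68 = 2355.03
ΣP(t=0)Q(t=0) = 8.89×41 + 10.72×83 + 1.36×161 + 1.61×295 + 1.83×116 = 364.49 + 889.76 + 218.96 + 474.95 + 212.28 = 2160.44
L = 2355.03 / 2160.44 × 100 = 109.0070
Paasche component (current-period weights):
ΣP(t=1)Q(t=1) = 11.52×31 + 11.02×87 + 1.52×145 + 1.87×243 + 1.48×128 = 357.12 + 958.74 + 220.4 + 454.41 + 189.44 = 2180.11
ΣP(t=0)Q(t=1) = 8.89×31 + 10.72×87 + 1.36×145 + 1.61×243 + 1.83×128 = 275.59 + 932.64 + 197.2 + 391.23 + 234.24 = 2030.9
P = 2180.11 / 2030.9 × 100 = 107.3470
Fisher = √(L × P) = √(109.0070 × 107.3470) = 108.1738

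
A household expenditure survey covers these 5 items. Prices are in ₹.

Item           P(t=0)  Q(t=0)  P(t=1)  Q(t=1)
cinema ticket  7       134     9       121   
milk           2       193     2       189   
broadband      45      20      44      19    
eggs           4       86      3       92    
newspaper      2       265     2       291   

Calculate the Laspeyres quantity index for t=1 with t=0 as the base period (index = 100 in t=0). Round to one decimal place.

97.8

Laspeyres quantity index uses base-period prices as weights.
ΣP(t=0)·Q(t=1) = 7×121 + 2×189 + 45×19 + 4×92 + 2×291 = 847 + 378 + 855 + 368 + 582 = 3030
ΣP(t=0)·Q(t=0) = 7×134 + 2×193 + 45×20 + 4×86 + 2×265 = 938 + 386 + 900 + 344 + 530 = 3098
Index = 3030 / 3098 × 100 = 97.8050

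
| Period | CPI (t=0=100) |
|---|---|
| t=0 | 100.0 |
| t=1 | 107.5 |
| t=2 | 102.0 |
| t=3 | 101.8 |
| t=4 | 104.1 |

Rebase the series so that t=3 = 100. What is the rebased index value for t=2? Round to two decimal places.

100.20

Rebased(t=2) = 102.0 / 101.8 × 100 = 100.1965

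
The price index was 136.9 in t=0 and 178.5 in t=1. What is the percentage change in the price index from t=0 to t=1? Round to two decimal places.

30.39%

Change = (178.5 − 136.9) / 136.9 × 100
       = 41.6 / 136.9 × 100 = 30.3871%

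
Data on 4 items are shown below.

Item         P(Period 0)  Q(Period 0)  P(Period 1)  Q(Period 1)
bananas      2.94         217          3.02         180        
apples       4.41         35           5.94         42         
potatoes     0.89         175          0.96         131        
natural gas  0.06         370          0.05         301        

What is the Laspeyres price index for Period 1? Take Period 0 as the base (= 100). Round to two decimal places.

Laspeyres price index uses base-period quantities as weights.
ΣP(Period 1)·Q(Period 0) = 3.02×217 + 5.94×35 + 0.96×175 + 0.05×370 = 655.34 + 207.9 + 168 + 18.5 = 1049.74
ΣP(Period 0)·Q(Period 0) = 2.94×217 + 4.41×35 + 0.89×175 + 0.06×370 = 637.98 + 154.35 + 155.75 + 22.2 = 970.28
Index = 1049.74 / 970.28 × 100 = 108.1894

108.19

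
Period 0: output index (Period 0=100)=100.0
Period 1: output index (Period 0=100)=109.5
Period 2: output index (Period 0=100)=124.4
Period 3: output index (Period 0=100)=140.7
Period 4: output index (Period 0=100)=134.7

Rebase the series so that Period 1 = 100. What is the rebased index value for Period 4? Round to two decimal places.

Rebased(Period 4) = 134.7 / 109.5 × 100 = 123.0137

123.01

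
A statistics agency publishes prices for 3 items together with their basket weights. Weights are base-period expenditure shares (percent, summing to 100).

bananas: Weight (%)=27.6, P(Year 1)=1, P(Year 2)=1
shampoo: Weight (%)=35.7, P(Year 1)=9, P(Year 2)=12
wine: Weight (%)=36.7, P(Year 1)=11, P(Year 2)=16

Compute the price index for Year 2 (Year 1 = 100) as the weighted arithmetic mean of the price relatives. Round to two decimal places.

bananas: 27.6 × (1/1) = 27.6 × 1.000000 = 27.6000
shampoo: 35.7 × (12/9) = 35.7 × 1.333333 = 47.6000
wine: 36.7 × (16/11) = 36.7 × 1.454545 = 53.3818
Index = Σ wᵢ·(p₁ᵢ/p₀ᵢ) = 27.6000 + 47.6000 + 53.3818 = 128.5818

128.58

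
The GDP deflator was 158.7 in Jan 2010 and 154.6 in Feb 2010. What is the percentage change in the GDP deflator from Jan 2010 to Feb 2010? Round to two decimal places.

-2.58%

Change = (154.6 − 158.7) / 158.7 × 100
       = -4.1 / 158.7 × 100 = -2.5835%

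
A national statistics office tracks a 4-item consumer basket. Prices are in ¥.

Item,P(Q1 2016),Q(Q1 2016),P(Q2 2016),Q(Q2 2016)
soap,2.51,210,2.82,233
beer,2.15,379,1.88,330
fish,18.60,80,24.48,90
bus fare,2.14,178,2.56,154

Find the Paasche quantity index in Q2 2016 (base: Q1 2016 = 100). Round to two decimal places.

Paasche quantity index uses current-period prices as weights.
ΣP(Q2 2016)·Q(Q2 2016) = 2.82×233 + 1.88×330 + 24.48×90 + 2.56×154 = 657.06 + 620.4 + 2203.2 + 394.24 = 3874.9
ΣP(Q2 2016)·Q(Q1 2016) = 2.82×210 + 1.88×379 + 24.48×80 + 2.56×178 = 592.2 + 712.52 + 1958.4 + 455.68 = 3718.8
Index = 3874.9 / 3718.8 × 100 = 104.1976

104.20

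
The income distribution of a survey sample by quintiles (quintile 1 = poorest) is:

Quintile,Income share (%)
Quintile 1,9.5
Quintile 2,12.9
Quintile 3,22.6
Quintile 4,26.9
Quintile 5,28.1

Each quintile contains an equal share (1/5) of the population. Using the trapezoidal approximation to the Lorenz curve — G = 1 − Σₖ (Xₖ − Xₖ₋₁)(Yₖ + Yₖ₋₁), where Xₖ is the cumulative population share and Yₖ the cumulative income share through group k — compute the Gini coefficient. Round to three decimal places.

0.205

Cumulative income shares Yₖ: 0.0950, 0.2240, 0.4500, 0.7190, 1.0000
Σ (Xₖ−Xₖ₋₁)(Yₖ+Yₖ₋₁) = (1/5)(0.0950+0.0000) + (1/5)(0.2240+0.0950) + (1/5)(0.4500+0.2240) + (1/5)(0.7190+0.4500) + (1/5)(1.0000+0.7190)
  = 0.0190 + 0.0638 + 0.1348 + 0.2338 + 0.3438 = 0.7952
G = 1 − 0.7952 = 0.2048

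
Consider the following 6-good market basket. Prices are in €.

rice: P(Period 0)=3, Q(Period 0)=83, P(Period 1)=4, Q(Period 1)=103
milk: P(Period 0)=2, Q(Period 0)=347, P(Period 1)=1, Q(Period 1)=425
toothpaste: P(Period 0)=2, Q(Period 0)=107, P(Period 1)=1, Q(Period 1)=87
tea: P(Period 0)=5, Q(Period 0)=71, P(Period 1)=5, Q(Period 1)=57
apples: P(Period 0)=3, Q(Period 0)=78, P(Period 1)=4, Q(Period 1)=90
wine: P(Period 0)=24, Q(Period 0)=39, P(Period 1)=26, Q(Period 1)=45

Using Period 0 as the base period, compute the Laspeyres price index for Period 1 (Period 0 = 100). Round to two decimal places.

Laspeyres price index uses base-period quantities as weights.
ΣP(Period 1)·Q(Period 0) = 4×83 + 1×347 + 1×107 + 5×71 + 4×78 + 26×39 = 332 + 347 + 107 + 355 + 312 + 1014 = 2467
ΣP(Period 0)·Q(Period 0) = 3×83 + 2×347 + 2×107 + 5×71 + 3×78 + 24×39 = 249 + 694 + 214 + 355 + 234 + 936 = 2682
Index = 2467 / 2682 × 100 = 91.9836

91.98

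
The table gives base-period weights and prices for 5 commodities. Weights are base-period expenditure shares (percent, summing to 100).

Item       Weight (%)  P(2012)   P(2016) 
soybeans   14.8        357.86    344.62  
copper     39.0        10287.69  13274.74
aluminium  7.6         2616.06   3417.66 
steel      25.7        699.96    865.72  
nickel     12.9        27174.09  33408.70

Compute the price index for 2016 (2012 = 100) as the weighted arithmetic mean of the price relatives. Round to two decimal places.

122.15

soybeans: 14.8 × (344.62/357.86) = 14.8 × 0.963002 = 14.2524
copper: 39.0 × (13274.74/10287.69) = 39.0 × 1.290352 = 50.3237
aluminium: 7.6 × (3417.66/2616.06) = 7.6 × 1.306415 = 9.9288
steel: 25.7 × (865.72/699.96) = 25.7 × 1.236814 = 31.7861
nickel: 12.9 × (33408.70/27174.09) = 12.9 × 1.229432 = 15.8597
Index = Σ wᵢ·(p₁ᵢ/p₀ᵢ) = 14.2524 + 50.3237 + 9.9288 + 31.7861 + 15.8597 = 122.1507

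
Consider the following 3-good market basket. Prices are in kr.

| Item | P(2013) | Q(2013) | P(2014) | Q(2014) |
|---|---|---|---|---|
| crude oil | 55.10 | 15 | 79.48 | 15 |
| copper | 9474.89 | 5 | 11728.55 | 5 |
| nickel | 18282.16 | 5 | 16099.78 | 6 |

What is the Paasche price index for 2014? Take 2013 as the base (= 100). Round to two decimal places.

99.08

Paasche price index uses current-period quantities as weights.
ΣP(2014)·Q(2014) = 79.48×15 + 11728.55×5 + 16099.78×6 = 1192.2 + 58642.75 + 96598.68 = 156433.63
ΣP(2013)·Q(2014) = 55.10×15 + 9474.89×5 + 18282.16×6 = 826.5 + 47374.45 + 109692.96 = 157893.91
Index = 156433.63 / 157893.91 × 100 = 99.0752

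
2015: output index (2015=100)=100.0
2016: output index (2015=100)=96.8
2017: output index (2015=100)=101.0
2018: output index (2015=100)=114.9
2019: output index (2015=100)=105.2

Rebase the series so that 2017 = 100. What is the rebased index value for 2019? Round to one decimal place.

Rebased(2019) = 105.2 / 101.0 × 100 = 104.1584

104.2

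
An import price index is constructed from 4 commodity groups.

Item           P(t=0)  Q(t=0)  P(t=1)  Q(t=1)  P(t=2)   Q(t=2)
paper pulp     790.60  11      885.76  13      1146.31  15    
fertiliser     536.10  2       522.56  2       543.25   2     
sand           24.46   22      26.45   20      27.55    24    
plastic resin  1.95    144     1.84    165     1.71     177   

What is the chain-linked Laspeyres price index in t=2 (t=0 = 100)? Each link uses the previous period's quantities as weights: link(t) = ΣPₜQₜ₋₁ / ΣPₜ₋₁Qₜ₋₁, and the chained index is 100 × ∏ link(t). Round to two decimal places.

Link t=0→t=1:
ΣP(t=1)Q(t=0) = 885.76×11 + 522.56×2 + 26.45×22 + 1.84×144 = 9743.36 + 1045.12 + 581.9 + 264.96 = 11635.34
ΣP(t=0)Q(t=0) = 790.60×11 + 536.10×2 + 24.46×22 + 1.95×144 = 8696.6 + 1072.2 + 538.12 + 280.8 = 10587.72
link = 11635.34/10587.72 = 1.098947
Link t=1→t=2:
ΣP(t=2)Q(t=1) = 1146.31×13 + 543.25×2 + 27.55×20 + 1.71×165 = 14902.03 + 1086.5 + 551 + 282.15 = 16821.68
ΣP(t=1)Q(t=1) = 885.76×13 + 522.56×2 + 26.45×20 + 1.84×165 = 11514.88 + 1045.12 + 529 + 303.6 = 13392.6
link = 16821.68/13392.6 = 1.256043
Chained index = 100 × 1.098947 × 1.256043 = 138.0324

138.03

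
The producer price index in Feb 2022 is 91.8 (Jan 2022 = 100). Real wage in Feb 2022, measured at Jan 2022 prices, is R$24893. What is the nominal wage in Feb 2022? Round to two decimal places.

22851.77

Nominal = Real × (Index/100) = 24893 × (91.8/100)
        = 24893 × 0.918 = 22851.7740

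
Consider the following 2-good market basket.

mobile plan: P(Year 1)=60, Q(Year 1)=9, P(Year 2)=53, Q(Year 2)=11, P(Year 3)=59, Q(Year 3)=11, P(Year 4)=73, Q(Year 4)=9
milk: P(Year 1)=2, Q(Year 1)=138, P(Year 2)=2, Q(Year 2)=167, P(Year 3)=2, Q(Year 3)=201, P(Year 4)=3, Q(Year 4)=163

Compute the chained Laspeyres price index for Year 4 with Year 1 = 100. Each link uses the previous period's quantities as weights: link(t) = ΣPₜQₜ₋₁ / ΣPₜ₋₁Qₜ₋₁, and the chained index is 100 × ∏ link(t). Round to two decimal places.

Link Year 1→Year 2:
ΣP(Year 2)Q(Year 1) = 53×9 + 2×138 = 477 + 276 = 753
ΣP(Year 1)Q(Year 1) = 60×9 + 2×138 = 540 + 276 = 816
link = 753/816 = 0.922794
Link Year 2→Year 3:
ΣP(Year 3)Q(Year 2) = 59×11 + 2×167 = 649 + 334 = 983
ΣP(Year 2)Q(Year 2) = 53×11 + 2×167 = 583 + 334 = 917
link = 983/917 = 1.071974
Link Year 3→Year 4:
ΣP(Year 4)Q(Year 3) = 73×11 + 3×201 = 803 + 603 = 1406
ΣP(Year 3)Q(Year 3) = 59×11 + 2×201 = 649 + 402 = 1051
link = 1406/1051 = 1.337774
Chained index = 100 × 0.922794 × 1.071974 × 1.337774 = 132.3341

132.33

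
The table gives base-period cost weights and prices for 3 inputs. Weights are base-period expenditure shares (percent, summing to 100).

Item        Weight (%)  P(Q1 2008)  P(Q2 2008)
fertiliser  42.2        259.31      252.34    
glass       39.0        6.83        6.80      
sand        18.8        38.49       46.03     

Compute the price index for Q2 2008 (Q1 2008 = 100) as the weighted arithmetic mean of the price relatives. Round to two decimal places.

102.38

fertiliser: 42.2 × (252.34/259.31) = 42.2 × 0.973121 = 41.0657
glass: 39.0 × (6.80/6.83) = 39.0 × 0.995608 = 38.8287
sand: 18.8 × (46.03/38.49) = 18.8 × 1.195895 = 22.4828
Index = Σ wᵢ·(p₁ᵢ/p₀ᵢ) = 41.0657 + 38.8287 + 22.4828 = 102.3772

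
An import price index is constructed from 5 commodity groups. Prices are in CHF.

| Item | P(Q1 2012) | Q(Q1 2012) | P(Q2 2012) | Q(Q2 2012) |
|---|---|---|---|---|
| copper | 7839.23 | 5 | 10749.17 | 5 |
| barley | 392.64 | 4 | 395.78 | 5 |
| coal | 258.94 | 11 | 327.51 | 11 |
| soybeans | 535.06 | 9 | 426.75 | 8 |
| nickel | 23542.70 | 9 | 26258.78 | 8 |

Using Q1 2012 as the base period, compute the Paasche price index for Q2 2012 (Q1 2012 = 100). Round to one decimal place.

115.3

Paasche price index uses current-period quantities as weights.
ΣP(Q2 2012)·Q(Q2 2012) = 10749.17×5 + 395.78×5 + 327.51×11 + 426.75×8 + 26258.78×8 = 53745.85 + 1978.9 + 3602.61 + 3414 + 210070.24 = 272811.6
ΣP(Q1 2012)·Q(Q2 2012) = 7839.23×5 + 392.64×5 + 258.94×11 + 535.06×8 + 23542.70×8 = 39196.15 + 1963.2 + 2848.34 + 4280.48 + 188341.6 = 236629.77
Index = 272811.6 / 236629.77 × 100 = 115.2905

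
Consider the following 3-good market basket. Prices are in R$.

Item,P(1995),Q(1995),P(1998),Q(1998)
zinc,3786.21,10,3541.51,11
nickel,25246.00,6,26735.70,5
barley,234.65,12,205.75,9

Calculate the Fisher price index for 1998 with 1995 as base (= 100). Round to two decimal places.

Laspeyres component (base-period weights):
ΣP(1998)Q(1995) = 3541.51×10 + 26735.70×6 + 205.75×12 = 35415.1 + 160414.2 + 2469 = 198298.3
ΣP(1995)Q(1995) = 3786.21×10 + 25246.00×6 + 234.65×12 = 37862.1 + 151476 + 2815.8 = 192153.9
L = 198298.3 / 192153.9 × 100 = 103.1976
Paasche component (current-period weights):
ΣP(1998)Q(1998) = 3541.51×11 + 26735.70×5 + 205.75×9 = 38956.61 + 133678.5 + 1851.75 = 174486.86
ΣP(1995)Q(1998) = 3786.21×11 + 25246.00×5 + 234.65×9 = 41648.31 + 126230 + 2111.85 = 169990.16
P = 174486.86 / 169990.16 × 100 = 102.6453
Fisher = √(L × P) = √(103.1976 × 102.6453) = 102.9211

102.92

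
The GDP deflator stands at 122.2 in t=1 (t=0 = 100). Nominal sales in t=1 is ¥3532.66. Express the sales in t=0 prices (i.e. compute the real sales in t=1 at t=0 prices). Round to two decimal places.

2890.88

Real = Nominal ÷ (Index/100) = 3532.66 ÷ (122.2/100)
     = 3532.66 ÷ 1.222 = 2890.8838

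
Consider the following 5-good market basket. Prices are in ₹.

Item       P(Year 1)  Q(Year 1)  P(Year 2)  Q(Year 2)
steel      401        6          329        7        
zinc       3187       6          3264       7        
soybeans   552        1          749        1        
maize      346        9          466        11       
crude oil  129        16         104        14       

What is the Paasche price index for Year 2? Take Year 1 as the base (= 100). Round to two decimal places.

Paasche price index uses current-period quantities as weights.
ΣP(Year 2)·Q(Year 2) = 329×7 + 3264×7 + 749×1 + 466×11 + 104×14 = 2303 + 22848 + 749 + 5126 + 1456 = 32482
ΣP(Year 1)·Q(Year 2) = 401×7 + 3187×7 + 552×1 + 346×11 + 129×14 = 2807 + 22309 + 552 + 3806 + 1806 = 31280
Index = 32482 / 31280 × 100 = 103.8427

103.84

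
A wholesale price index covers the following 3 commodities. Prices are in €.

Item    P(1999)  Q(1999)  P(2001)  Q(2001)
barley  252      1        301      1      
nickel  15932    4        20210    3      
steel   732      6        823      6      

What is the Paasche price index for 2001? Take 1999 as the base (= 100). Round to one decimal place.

125.6

Paasche price index uses current-period quantities as weights.
ΣP(2001)·Q(2001) = 301×1 + 20210×3 + 823×6 = 301 + 60630 + 4938 = 65869
ΣP(1999)·Q(2001) = 252×1 + 15932×3 + 732×6 = 252 + 47796 + 4392 = 52440
Index = 65869 / 52440 × 100 = 125.6083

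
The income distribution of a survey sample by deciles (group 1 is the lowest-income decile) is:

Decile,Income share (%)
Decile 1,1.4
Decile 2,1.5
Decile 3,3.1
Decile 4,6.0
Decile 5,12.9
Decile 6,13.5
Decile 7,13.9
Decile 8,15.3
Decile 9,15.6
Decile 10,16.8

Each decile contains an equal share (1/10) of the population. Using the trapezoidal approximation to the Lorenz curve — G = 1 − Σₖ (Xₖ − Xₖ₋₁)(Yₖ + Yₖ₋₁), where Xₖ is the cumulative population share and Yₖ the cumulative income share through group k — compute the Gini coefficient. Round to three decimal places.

0.323

Cumulative income shares Yₖ: 0.0140, 0.0290, 0.0600, 0.1200, 0.2490, 0.3840, 0.5230, 0.6760, 0.8320, 1.0000
Σ (Xₖ−Xₖ₋₁)(Yₖ+Yₖ₋₁) = (1/10)(0.0140+0.0000) + (1/10)(0.0290+0.0140) + (1/10)(0.0600+0.0290) + (1/10)(0.1200+0.0600) + (1/10)(0.2490+0.1200) + (1/10)(0.3840+0.2490) + (1/10)(0.5230+0.3840) + (1/10)(0.6760+0.5230) + (1/10)(0.8320+0.6760) + (1/10)(1.0000+0.8320)
  = 0.0014 + 0.0043 + 0.0089 + 0.0180 + 0.0369 + 0.0633 + 0.0907 + 0.1199 + 0.1508 + 0.1832 = 0.6774
G = 1 − 0.6774 = 0.3226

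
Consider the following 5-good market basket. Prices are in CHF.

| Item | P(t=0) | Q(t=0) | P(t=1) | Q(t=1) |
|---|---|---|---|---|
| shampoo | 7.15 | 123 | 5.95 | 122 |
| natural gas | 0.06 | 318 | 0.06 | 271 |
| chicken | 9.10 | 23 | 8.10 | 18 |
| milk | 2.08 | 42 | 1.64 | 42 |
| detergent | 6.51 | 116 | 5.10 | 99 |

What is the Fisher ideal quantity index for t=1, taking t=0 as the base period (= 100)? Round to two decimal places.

Laspeyres component (base-period weights):
ΣP(t=0)Q(t=1) = 7.15×122 + 0.06×271 + 9.10×18 + 2.08×42 + 6.51×99 = 872.3 + 16.26 + 163.8 + 87.36 + 644.49 = 1784.21
ΣP(t=0)Q(t=0) = 7.15×123 + 0.06×318 + 9.10×23 + 2.08×42 + 6.51×116 = 879.45 + 19.08 + 209.3 + 87.36 + 755.16 = 1950.35
L = 1784.21 / 1950.35 × 100 = 91.4815
Paasche component (current-period weights):
ΣP(t=1)Q(t=1) = 5.95×122 + 0.06×271 + 8.10×18 + 1.64×42 + 5.10×99 = 725.9 + 16.26 + 145.8 + 68.88 + 504.9 = 1461.74
ΣP(t=1)Q(t=0) = 5.95×123 + 0.06×318 + 8.10×23 + 1.64×42 + 5.10×116 = 731.85 + 19.08 + 186.3 + 68.88 + 591.6 = 1597.71
P = 1461.74 / 1597.71 × 100 = 91.4897
Fisher = √(L × P) = √(91.4815 × 91.4897) = 91.4856

91.49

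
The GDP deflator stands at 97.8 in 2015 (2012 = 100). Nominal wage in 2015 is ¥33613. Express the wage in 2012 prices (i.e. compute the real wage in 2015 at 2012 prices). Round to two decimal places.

Real = Nominal ÷ (Index/100) = 33613 ÷ (97.8/100)
     = 33613 ÷ 0.978 = 34369.1207

34369.12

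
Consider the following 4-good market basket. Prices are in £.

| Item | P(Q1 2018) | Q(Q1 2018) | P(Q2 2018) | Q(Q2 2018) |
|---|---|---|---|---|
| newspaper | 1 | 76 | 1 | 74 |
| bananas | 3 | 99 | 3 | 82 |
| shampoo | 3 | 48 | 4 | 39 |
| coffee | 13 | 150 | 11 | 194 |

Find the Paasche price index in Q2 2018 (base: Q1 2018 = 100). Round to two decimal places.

88.21

Paasche price index uses current-period quantities as weights.
ΣP(Q2 2018)·Q(Q2 2018) = 1×74 + 3×82 + 4×39 + 11×194 = 74 + 246 + 156 + 2134 = 2610
ΣP(Q1 2018)·Q(Q2 2018) = 1×74 + 3×82 + 3×39 + 13×194 = 74 + 246 + 117 + 2522 = 2959
Index = 2610 / 2959 × 100 = 88.2055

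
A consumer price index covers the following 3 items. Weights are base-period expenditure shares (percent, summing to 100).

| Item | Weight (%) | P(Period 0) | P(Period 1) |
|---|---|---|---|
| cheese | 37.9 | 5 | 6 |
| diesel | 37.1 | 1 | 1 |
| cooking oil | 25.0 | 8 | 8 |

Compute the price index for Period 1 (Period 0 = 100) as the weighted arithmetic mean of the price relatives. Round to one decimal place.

107.6

cheese: 37.9 × (6/5) = 37.9 × 1.200000 = 45.4800
diesel: 37.1 × (1/1) = 37.1 × 1.000000 = 37.1000
cooking oil: 25.0 × (8/8) = 25.0 × 1.000000 = 25.0000
Index = Σ wᵢ·(p₁ᵢ/p₀ᵢ) = 45.4800 + 37.1000 + 25.0000 = 107.5800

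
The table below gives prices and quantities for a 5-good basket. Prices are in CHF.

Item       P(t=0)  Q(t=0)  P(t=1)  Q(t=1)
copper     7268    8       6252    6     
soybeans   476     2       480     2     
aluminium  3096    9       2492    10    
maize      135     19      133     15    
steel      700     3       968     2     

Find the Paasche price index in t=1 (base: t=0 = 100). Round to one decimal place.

85.3

Paasche price index uses current-period quantities as weights.
ΣP(t=1)·Q(t=1) = 6252×6 + 480×2 + 2492×10 + 133×15 + 968×2 = 37512 + 960 + 24920 + 1995 + 1936 = 67323
ΣP(t=0)·Q(t=1) = 7268×6 + 476×2 + 3096×10 + 135×15 + 700×2 = 43608 + 952 + 30960 + 2025 + 1400 = 78945
Index = 67323 / 78945 × 100 = 85.2784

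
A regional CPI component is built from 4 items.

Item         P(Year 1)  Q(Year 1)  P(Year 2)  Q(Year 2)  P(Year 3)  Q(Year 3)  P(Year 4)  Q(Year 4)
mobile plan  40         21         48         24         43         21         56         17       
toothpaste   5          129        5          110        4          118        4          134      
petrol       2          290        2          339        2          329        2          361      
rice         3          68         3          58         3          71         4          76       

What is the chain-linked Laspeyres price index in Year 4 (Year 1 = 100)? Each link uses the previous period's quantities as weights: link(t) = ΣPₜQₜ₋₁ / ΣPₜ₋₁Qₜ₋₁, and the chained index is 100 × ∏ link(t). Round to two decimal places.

112.70

Link Year 1→Year 2:
ΣP(Year 2)Q(Year 1) = 48×21 + 5×129 + 2×290 + 3×68 = 1008 + 645 + 580 + 204 = 2437
ΣP(Year 1)Q(Year 1) = 40×21 + 5×129 + 2×290 + 3×68 = 840 + 645 + 580 + 204 = 2269
link = 2437/2269 = 1.074041
Link Year 2→Year 3:
ΣP(Year 3)Q(Year 2) = 43×24 + 4×110 + 2×339 + 3×58 = 1032 + 440 + 678 + 174 = 2324
ΣP(Year 2)Q(Year 2) = 48×24 + 5×110 + 2×339 + 3×58 = 1152 + 550 + 678 + 174 = 2554
link = 2324/2554 = 0.909945
Link Year 3→Year 4:
ΣP(Year 4)Q(Year 3) = 56×21 + 4×118 + 2×329 + 4×71 = 1176 + 472 + 658 + 284 = 2590
ΣP(Year 3)Q(Year 3) = 43×21 + 4×118 + 2×329 + 3×71 = 903 + 472 + 658 + 213 = 2246
link = 2590/2246 = 1.153161
Chained index = 100 × 1.074041 × 0.909945 × 1.153161 = 112.7006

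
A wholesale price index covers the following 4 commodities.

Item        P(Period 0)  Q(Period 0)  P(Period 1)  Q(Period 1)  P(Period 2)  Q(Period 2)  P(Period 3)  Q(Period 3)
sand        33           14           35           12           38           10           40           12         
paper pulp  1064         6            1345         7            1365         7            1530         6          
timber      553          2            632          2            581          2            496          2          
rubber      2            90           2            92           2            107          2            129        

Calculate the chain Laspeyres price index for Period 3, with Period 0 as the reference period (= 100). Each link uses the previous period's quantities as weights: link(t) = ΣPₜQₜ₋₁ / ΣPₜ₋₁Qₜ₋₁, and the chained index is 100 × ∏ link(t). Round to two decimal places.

134.83

Link Period 0→Period 1:
ΣP(Period 1)Q(Period 0) = 35×14 + 1345×6 + 632×2 + 2×90 = 490 + 8070 + 1264 + 180 = 10004
ΣP(Period 0)Q(Period 0) = 33×14 + 1064×6 + 553×2 + 2×90 = 462 + 6384 + 1106 + 180 = 8132
link = 10004/8132 = 1.230202
Link Period 1→Period 2:
ΣP(Period 2)Q(Period 1) = 38×12 + 1365×7 + 581×2 + 2×92 = 456 + 9555 + 1162 + 184 = 11357
ΣP(Period 1)Q(Period 1) = 35×12 + 1345×7 + 632×2 + 2×92 = 420 + 9415 + 1264 + 184 = 11283
link = 11357/11283 = 1.006559
Link Period 2→Period 3:
ΣP(Period 3)Q(Period 2) = 40×10 + 1530×7 + 496×2 + 2×107 = 400 + 10710 + 992 + 214 = 12316
ΣP(Period 2)Q(Period 2) = 38×10 + 1365×7 + 581×2 + 2×107 = 380 + 9555 + 1162 + 214 = 11311
link = 12316/11311 = 1.088852
Chained index = 100 × 1.230202 × 1.006559 × 1.088852 = 134.8292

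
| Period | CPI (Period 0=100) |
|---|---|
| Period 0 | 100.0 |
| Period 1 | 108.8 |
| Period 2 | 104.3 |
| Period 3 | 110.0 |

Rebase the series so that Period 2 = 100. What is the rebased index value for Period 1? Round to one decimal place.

Rebased(Period 1) = 108.8 / 104.3 × 100 = 104.3145

104.3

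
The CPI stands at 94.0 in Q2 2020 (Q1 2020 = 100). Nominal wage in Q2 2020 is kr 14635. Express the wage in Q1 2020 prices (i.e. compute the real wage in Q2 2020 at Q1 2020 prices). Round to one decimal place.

Real = Nominal ÷ (Index/100) = 14635 ÷ (94.0/100)
     = 14635 ÷ 0.940 = 15569.1489

15569.1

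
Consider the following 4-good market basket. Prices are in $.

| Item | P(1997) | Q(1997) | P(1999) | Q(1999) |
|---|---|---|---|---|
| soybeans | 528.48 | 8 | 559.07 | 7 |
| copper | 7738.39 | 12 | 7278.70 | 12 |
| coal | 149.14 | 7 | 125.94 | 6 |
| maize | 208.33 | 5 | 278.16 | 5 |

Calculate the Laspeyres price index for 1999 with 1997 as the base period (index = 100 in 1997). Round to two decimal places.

94.87

Laspeyres price index uses base-period quantities as weights.
ΣP(1999)·Q(1997) = 559.07×8 + 7278.70×12 + 125.94×7 + 278.16×5 = 4472.56 + 87344.4 + 881.58 + 1390.8 = 94089.34
ΣP(1997)·Q(1997) = 528.48×8 + 7738.39×12 + 149.14×7 + 208.33×5 = 4227.84 + 92860.68 + 1043.98 + 1041.65 = 99174.15
Index = 94089.34 / 99174.15 × 100 = 94.8728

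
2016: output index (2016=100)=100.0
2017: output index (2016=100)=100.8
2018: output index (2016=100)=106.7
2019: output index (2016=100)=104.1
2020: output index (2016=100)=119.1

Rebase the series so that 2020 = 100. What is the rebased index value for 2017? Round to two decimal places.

Rebased(2017) = 100.8 / 119.1 × 100 = 84.6348

84.63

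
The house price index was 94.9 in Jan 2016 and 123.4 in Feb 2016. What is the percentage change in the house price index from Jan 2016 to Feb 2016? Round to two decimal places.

Change = (123.4 − 94.9) / 94.9 × 100
       = 28.5 / 94.9 × 100 = 30.0316%

30.03%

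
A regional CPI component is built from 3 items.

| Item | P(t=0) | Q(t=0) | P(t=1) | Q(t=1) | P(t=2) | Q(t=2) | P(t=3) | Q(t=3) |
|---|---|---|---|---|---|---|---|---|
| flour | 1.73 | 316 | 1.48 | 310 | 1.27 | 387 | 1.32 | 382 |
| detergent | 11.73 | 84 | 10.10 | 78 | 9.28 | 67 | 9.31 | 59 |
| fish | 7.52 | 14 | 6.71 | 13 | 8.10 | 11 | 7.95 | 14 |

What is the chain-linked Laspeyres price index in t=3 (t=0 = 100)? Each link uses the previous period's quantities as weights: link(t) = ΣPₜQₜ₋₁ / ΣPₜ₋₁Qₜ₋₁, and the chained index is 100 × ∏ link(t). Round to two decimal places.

Link t=0→t=1:
ΣP(t=1)Q(t=0) = 1.48×316 + 10.10×84 + 6.71×14 = 467.68 + 848.4 + 93.94 = 1410.02
ΣP(t=0)Q(t=0) = 1.73×316 + 11.73×84 + 7.52×14 = 546.68 + 985.32 + 105.28 = 1637.28
link = 1410.02/1637.28 = 0.861197
Link t=1→t=2:
ΣP(t=2)Q(t=1) = 1.27×310 + 9.28×78 + 8.10×13 = 393.7 + 723.84 + 105.3 = 1222.84
ΣP(t=1)Q(t=1) = 1.48×310 + 10.10×78 + 6.71×13 = 458.8 + 787.8 + 87.23 = 1333.83
link = 1222.84/1333.83 = 0.916788
Link t=2→t=3:
ΣP(t=3)Q(t=2) = 1.32×387 + 9.31×67 + 7.95×11 = 510.84 + 623.77 + 87.45 = 1222.06
ΣP(t=2)Q(t=2) = 1.27×387 + 9.28×67 + 8.10×11 = 491.49 + 621.76 + 89.1 = 1202.35
link = 1222.06/1202.35 = 1.016393
Chained index = 100 × 0.861197 × 0.916788 × 1.016393 = 80.2478

80.25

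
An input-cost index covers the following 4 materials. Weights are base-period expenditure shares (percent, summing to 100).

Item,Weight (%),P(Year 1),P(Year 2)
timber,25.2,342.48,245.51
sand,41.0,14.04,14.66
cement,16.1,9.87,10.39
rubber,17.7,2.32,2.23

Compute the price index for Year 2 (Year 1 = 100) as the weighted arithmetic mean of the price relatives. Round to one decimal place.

timber: 25.2 × (245.51/342.48) = 25.2 × 0.716859 = 18.0649
sand: 41.0 × (14.66/14.04) = 41.0 × 1.044160 = 42.8105
cement: 16.1 × (10.39/9.87) = 16.1 × 1.052685 = 16.9482
rubber: 17.7 × (2.23/2.32) = 17.7 × 0.961207 = 17.0134
Index = Σ wᵢ·(p₁ᵢ/p₀ᵢ) = 18.0649 + 42.8105 + 16.9482 + 17.0134 = 94.8370

94.8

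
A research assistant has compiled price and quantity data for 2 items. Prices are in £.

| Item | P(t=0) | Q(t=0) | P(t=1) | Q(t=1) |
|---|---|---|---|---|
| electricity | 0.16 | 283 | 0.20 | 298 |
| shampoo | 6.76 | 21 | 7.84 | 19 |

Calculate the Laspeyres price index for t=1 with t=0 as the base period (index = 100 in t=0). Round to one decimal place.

118.2

Laspeyres price index uses base-period quantities as weights.
ΣP(t=1)·Q(t=0) = 0.20×283 + 7.84×21 = 56.6 + 164.64 = 221.24
ΣP(t=0)·Q(t=0) = 0.16×283 + 6.76×21 = 45.28 + 141.96 = 187.24
Index = 221.24 / 187.24 × 100 = 118.1585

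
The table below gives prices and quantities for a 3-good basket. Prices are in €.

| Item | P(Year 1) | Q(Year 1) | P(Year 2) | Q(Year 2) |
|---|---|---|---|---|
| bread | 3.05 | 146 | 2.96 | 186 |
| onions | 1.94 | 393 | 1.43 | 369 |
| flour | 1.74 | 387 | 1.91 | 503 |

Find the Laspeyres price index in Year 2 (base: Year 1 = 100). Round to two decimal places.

Laspeyres price index uses base-period quantities as weights.
ΣP(Year 2)·Q(Year 1) = 2.96×146 + 1.43×393 + 1.91×387 = 432.16 + 561.99 + 739.17 = 1733.32
ΣP(Year 1)·Q(Year 1) = 3.05×146 + 1.94×393 + 1.74×387 = 445.3 + 762.42 + 673.38 = 1881.1
Index = 1733.32 / 1881.1 × 100 = 92.1440

92.14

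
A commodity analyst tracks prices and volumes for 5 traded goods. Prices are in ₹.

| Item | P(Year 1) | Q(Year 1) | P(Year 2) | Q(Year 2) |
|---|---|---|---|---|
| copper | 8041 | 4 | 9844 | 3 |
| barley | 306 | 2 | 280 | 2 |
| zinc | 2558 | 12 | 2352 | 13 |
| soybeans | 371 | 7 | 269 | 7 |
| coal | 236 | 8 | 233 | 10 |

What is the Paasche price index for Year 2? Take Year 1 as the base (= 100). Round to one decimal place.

Paasche price index uses current-period quantities as weights.
ΣP(Year 2)·Q(Year 2) = 9844×3 + 280×2 + 2352×13 + 269×7 + 233×10 = 29532 + 560 + 30576 + 1883 + 2330 = 64881
ΣP(Year 1)·Q(Year 2) = 8041×3 + 306×2 + 2558×13 + 371×7 + 236×10 = 24123 + 612 + 33254 + 2597 + 2360 = 62946
Index = 64881 / 62946 × 100 = 103.0741

103.1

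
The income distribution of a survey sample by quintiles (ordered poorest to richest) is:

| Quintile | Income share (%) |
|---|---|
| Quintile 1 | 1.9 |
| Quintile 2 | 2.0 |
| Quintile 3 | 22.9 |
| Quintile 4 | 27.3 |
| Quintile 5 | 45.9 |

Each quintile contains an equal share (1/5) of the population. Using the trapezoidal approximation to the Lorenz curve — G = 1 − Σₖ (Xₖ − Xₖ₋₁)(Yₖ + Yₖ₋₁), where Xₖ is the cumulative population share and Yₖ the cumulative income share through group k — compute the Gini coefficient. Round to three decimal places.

Cumulative income shares Yₖ: 0.0190, 0.0390, 0.2680, 0.5410, 1.0000
Σ (Xₖ−Xₖ₋₁)(Yₖ+Yₖ₋₁) = (1/5)(0.0190+0.0000) + (1/5)(0.0390+0.0190) + (1/5)(0.2680+0.0390) + (1/5)(0.5410+0.2680) + (1/5)(1.0000+0.5410)
  = 0.0038 + 0.0116 + 0.0614 + 0.1618 + 0.3082 = 0.5468
G = 1 − 0.5468 = 0.4532

0.453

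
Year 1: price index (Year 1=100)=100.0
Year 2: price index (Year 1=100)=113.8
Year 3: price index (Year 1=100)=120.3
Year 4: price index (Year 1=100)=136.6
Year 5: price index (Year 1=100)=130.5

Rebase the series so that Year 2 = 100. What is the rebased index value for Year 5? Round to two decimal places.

Rebased(Year 5) = 130.5 / 113.8 × 100 = 114.6749

114.67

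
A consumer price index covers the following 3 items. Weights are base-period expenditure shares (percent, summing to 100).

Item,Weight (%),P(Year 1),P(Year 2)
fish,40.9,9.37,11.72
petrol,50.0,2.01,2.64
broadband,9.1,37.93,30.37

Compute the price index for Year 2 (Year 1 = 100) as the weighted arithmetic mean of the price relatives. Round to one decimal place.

fish: 40.9 × (11.72/9.37) = 40.9 × 1.250800 = 51.1577
petrol: 50.0 × (2.64/2.01) = 50.0 × 1.313433 = 65.6716
broadband: 9.1 × (30.37/37.93) = 9.1 × 0.800685 = 7.2862
Index = Σ wᵢ·(p₁ᵢ/p₀ᵢ) = 51.1577 + 65.6716 + 7.2862 = 124.1156

124.1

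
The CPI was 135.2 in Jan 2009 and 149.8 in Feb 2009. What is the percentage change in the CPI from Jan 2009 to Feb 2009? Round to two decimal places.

Change = (149.8 − 135.2) / 135.2 × 100
       = 14.6 / 135.2 × 100 = 10.7988%

10.80%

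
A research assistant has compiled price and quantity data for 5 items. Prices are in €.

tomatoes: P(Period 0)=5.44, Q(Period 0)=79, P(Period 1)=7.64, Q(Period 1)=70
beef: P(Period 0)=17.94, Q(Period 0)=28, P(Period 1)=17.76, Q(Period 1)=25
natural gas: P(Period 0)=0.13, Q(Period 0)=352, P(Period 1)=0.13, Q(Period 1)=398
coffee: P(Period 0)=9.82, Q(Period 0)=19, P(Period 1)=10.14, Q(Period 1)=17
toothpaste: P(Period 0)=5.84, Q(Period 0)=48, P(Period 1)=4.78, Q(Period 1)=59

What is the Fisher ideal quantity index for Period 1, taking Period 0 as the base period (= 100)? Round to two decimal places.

Laspeyres component (base-period weights):
ΣP(Period 0)Q(Period 1) = 5.44×70 + 17.94×25 + 0.13×398 + 9.82×17 + 5.84×59 = 380.8 + 448.5 + 51.74 + 166.94 + 344.56 = 1392.54
ΣP(Period 0)Q(Period 0) = 5.44×79 + 17.94×28 + 0.13×352 + 9.82×19 + 5.84×48 = 429.76 + 502.32 + 45.76 + 186.58 + 280.32 = 1444.74
L = 1392.54 / 1444.74 × 100 = 96.3869
Paasche component (current-period weights):
ΣP(Period 1)Q(Period 1) = 7.64×70 + 17.76×25 + 0.13×398 + 10.14×17 + 4.78×59 = 534.8 + 444 + 51.74 + 172.38 + 282.02 = 1484.94
ΣP(Period 1)Q(Period 0) = 7.64×79 + 17.76×28 + 0.13×352 + 10.14×19 + 4.78×48 = 603.56 + 497.28 + 45.76 + 192.66 + 229.44 = 1568.7
P = 1484.94 / 1568.7 × 100 = 94.6605
Fisher = √(L × P) = √(96.3869 × 94.6605) = 95.5198

95.52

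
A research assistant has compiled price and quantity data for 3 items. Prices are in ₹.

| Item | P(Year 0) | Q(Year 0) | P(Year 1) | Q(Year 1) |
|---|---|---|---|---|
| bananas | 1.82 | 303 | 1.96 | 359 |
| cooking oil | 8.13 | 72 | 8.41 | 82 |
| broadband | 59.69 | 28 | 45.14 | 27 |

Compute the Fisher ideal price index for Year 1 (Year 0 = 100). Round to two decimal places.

88.41

Laspeyres component (base-period weights):
ΣP(Year 1)Q(Year 0) = 1.96×303 + 8.41×72 + 45.14×28 = 593.88 + 605.52 + 1263.92 = 2463.32
ΣP(Year 0)Q(Year 0) = 1.82×303 + 8.13×72 + 59.69×28 = 551.46 + 585.36 + 1671.32 = 2808.14
L = 2463.32 / 2808.14 × 100 = 87.7207
Paasche component (current-period weights):
ΣP(Year 1)Q(Year 1) = 1.96×359 + 8.41×82 + 45.14×27 = 703.64 + 689.62 + 1218.78 = 2612.04
ΣP(Year 0)Q(Year 1) = 1.82×359 + 8.13×82 + 59.69×27 = 653.38 + 666.66 + 1611.63 = 2931.67
P = 2612.04 / 2931.67 × 100 = 89.0973
Fisher = √(L × P) = √(87.7207 × 89.0973) = 88.4063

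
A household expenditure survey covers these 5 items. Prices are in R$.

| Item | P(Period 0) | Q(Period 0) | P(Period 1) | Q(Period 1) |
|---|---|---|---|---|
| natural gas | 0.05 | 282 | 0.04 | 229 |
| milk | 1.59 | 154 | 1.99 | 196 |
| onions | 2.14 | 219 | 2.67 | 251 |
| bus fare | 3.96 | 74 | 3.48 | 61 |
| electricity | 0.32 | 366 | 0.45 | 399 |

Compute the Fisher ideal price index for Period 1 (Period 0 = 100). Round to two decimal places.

117.63

Laspeyres component (base-period weights):
ΣP(Period 1)Q(Period 0) = 0.04×282 + 1.99×154 + 2.67×219 + 3.48×74 + 0.45×366 = 11.28 + 306.46 + 584.73 + 257.52 + 164.7 = 1324.69
ΣP(Period 0)Q(Period 0) = 0.05×282 + 1.59×154 + 2.14×219 + 3.96×74 + 0.32×366 = 14.1 + 244.86 + 468.66 + 293.04 + 117.12 = 1137.78
L = 1324.69 / 1137.78 × 100 = 116.4276
Paasche component (current-period weights):
ΣP(Period 1)Q(Period 1) = 0.04×229 + 1.99×196 + 2.67×251 + 3.48×61 + 0.45×399 = 9.16 + 390.04 + 670.17 + 212.28 + 179.55 = 1461.2
ΣP(Period 0)Q(Period 1) = 0.05×229 + 1.59×196 + 2.14×251 + 3.96×61 + 0.32×399 = 11.45 + 311.64 + 537.14 + 241.56 + 127.68 = 1229.47
P = 1461.2 / 1229.47 × 100 = 118.8480
Fisher = √(L × P) = √(116.4276 × 118.8480) = 117.6316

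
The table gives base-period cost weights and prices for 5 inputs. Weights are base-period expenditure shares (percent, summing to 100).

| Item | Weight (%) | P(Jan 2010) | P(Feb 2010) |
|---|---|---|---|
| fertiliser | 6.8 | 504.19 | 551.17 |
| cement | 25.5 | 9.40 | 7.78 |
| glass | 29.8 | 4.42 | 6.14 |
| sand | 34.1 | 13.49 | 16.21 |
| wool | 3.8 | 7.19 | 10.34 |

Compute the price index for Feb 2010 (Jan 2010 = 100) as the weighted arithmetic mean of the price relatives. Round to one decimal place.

fertiliser: 6.8 × (551.17/504.19) = 6.8 × 1.093179 = 7.4336
cement: 25.5 × (7.78/9.40) = 25.5 × 0.827660 = 21.1053
glass: 29.8 × (6.14/4.42) = 29.8 × 1.389140 = 41.3964
sand: 34.1 × (16.21/13.49) = 34.1 × 1.201631 = 40.9756
wool: 3.8 × (10.34/7.19) = 3.8 × 1.438108 = 5.4648
Index = Σ wᵢ·(p₁ᵢ/p₀ᵢ) = 7.4336 + 21.1053 + 41.3964 + 40.9756 + 5.4648 = 116.3757

116.4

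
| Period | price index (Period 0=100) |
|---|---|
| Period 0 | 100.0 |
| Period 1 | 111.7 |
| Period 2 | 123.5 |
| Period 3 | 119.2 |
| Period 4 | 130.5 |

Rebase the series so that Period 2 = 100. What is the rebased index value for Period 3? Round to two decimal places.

96.52

Rebased(Period 3) = 119.2 / 123.5 × 100 = 96.5182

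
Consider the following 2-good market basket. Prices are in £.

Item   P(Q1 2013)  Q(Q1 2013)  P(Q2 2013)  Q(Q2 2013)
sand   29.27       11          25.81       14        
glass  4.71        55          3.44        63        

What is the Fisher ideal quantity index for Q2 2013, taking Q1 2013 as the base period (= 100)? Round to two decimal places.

Laspeyres component (base-period weights):
ΣP(Q1 2013)Q(Q2 2013) = 29.27×14 + 4.71×63 = 409.78 + 296.73 = 706.51
ΣP(Q1 2013)Q(Q1 2013) = 29.27×11 + 4.71×55 = 321.97 + 259.05 = 581.02
L = 706.51 / 581.02 × 100 = 121.5982
Paasche component (current-period weights):
ΣP(Q2 2013)Q(Q2 2013) = 25.81×14 + 3.44×63 = 361.34 + 216.72 = 578.06
ΣP(Q2 2013)Q(Q1 2013) = 25.81×11 + 3.44×55 = 283.91 + 189.2 = 473.11
P = 578.06 / 473.11 × 100 = 122.1830
Fisher = √(L × P) = √(121.5982 × 122.1830) = 121.8903

121.89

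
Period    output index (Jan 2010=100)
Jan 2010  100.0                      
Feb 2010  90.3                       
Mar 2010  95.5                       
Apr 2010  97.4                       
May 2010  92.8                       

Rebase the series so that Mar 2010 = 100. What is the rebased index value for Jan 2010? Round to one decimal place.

Rebased(Jan 2010) = 100.0 / 95.5 × 100 = 104.7120

104.7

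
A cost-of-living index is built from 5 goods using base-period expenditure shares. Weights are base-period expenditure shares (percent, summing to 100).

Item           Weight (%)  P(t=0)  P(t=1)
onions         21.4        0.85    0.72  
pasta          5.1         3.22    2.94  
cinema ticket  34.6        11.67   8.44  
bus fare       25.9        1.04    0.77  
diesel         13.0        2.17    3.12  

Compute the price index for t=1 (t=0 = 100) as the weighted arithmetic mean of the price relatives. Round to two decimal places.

onions: 21.4 × (0.72/0.85) = 21.4 × 0.847059 = 18.1271
pasta: 5.1 × (2.94/3.22) = 5.1 × 0.913043 = 4.6565
cinema ticket: 34.6 × (8.44/11.67) = 34.6 × 0.723222 = 25.0235
bus fare: 25.9 × (0.77/1.04) = 25.9 × 0.740385 = 19.1760
diesel: 13.0 × (3.12/2.17) = 13.0 × 1.437788 = 18.6912
Index = Σ wᵢ·(p₁ᵢ/p₀ᵢ) = 18.1271 + 4.6565 + 25.0235 + 19.1760 + 18.6912 = 85.6743

85.67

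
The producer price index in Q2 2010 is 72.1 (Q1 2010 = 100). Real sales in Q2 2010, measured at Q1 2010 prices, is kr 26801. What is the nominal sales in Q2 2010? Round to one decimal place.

19323.5

Nominal = Real × (Index/100) = 26801 × (72.1/100)
        = 26801 × 0.721 = 19323.5210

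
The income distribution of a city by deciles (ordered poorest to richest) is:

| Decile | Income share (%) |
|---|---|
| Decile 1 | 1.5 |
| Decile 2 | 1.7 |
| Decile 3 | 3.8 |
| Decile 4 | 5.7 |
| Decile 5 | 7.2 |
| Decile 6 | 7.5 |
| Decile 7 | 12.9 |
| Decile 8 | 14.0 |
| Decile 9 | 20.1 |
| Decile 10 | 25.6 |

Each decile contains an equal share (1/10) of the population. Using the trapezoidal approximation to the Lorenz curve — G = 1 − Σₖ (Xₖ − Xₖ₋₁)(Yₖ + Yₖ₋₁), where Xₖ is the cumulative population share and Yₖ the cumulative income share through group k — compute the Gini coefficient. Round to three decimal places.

0.419

Cumulative income shares Yₖ: 0.0150, 0.0320, 0.0700, 0.1270, 0.1990, 0.2740, 0.4030, 0.5430, 0.7440, 1.0000
Σ (Xₖ−Xₖ₋₁)(Yₖ+Yₖ₋₁) = (1/10)(0.0150+0.0000) + (1/10)(0.0320+0.0150) + (1/10)(0.0700+0.0320) + (1/10)(0.1270+0.0700) + (1/10)(0.1990+0.1270) + (1/10)(0.2740+0.1990) + (1/10)(0.4030+0.2740) + (1/10)(0.5430+0.4030) + (1/10)(0.7440+0.5430) + (1/10)(1.0000+0.7440)
  = 0.0015 + 0.0047 + 0.0102 + 0.0197 + 0.0326 + 0.0473 + 0.0677 + 0.0946 + 0.1287 + 0.1744 = 0.5814
G = 1 − 0.5814 = 0.4186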